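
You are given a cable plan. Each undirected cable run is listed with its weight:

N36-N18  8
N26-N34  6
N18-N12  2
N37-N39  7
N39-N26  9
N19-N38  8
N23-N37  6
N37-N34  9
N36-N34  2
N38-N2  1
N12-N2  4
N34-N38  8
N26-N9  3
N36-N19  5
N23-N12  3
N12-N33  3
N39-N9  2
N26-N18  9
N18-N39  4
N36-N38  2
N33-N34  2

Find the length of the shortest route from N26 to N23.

Candidate routes:
N26 - N34 - N36 - N38 - N2 - N12 - N23: 6+2+2+1+4+3 = 18
N26 - N9 - N39 - N37 - N23: 3+2+7+6 = 18
N26 - N39 - N18 - N12 - N23: 9+4+2+3 = 18
N26 - N34 - N33 - N12 - N23: 6+2+3+3 = 14
The minimum is 14 via N26 - N34 - N33 - N12 - N23.

14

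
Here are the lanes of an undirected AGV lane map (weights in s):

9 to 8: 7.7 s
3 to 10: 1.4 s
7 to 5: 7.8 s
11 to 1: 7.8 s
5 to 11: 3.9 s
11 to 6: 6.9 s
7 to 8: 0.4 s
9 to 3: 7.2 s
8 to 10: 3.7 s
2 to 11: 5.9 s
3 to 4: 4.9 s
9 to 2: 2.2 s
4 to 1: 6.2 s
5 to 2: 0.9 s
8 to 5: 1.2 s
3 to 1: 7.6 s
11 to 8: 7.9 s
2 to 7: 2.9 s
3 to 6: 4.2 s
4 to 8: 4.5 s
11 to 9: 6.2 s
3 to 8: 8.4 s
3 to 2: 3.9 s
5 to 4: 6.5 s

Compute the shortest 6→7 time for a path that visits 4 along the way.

Best 6 to 4: 6–3–4 costing 9.1
Best 4 to 7: 4–8–7 costing 4.9
Total via 4: 9.1 + 4.9 = 14 s.

14 s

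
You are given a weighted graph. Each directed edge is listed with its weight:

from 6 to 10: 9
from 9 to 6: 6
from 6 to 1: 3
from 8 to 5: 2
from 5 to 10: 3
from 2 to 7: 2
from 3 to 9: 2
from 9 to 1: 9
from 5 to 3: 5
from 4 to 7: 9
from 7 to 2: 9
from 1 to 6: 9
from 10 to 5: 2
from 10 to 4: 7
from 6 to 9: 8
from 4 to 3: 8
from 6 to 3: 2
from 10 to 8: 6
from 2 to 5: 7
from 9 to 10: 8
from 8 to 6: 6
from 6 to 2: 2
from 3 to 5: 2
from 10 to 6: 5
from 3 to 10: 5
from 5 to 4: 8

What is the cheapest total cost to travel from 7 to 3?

Running Dijkstra from 7:
7: 0
2: 9  (via 7)
5: 16  (via 2)
10: 19  (via 5)
3: 21  (via 5)
Shortest route: 7–2–5–3 = 21.

21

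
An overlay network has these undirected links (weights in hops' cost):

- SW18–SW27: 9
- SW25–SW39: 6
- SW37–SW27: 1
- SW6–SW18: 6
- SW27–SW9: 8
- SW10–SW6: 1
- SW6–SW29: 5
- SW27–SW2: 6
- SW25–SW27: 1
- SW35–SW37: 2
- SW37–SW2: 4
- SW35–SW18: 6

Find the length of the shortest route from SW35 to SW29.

Candidate routes:
SW35 - SW37 - SW2 - SW27 - SW18 - SW6 - SW29: 2+4+6+9+6+5 = 32
SW35 - SW18 - SW6 - SW29: 6+6+5 = 17
SW35 - SW37 - SW27 - SW18 - SW6 - SW29: 2+1+9+6+5 = 23
Cheapest is SW35 - SW18 - SW6 - SW29 at 17 hops' cost.

17 hops' cost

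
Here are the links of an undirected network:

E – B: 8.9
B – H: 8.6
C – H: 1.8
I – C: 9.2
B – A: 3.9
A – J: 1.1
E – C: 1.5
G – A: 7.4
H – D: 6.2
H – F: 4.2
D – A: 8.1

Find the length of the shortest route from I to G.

30.9

Running Dijkstra from I:
I: 0
C: 9.2  (via I)
E: 10.7  (via C)
H: 11  (via C)
F: 15.2  (via H)
D: 17.2  (via H)
B: 19.6  (via E)
A: 23.5  (via B)
J: 24.6  (via A)
G: 30.9  (via A)
Shortest route: I → C → E → B → A → G = 30.9.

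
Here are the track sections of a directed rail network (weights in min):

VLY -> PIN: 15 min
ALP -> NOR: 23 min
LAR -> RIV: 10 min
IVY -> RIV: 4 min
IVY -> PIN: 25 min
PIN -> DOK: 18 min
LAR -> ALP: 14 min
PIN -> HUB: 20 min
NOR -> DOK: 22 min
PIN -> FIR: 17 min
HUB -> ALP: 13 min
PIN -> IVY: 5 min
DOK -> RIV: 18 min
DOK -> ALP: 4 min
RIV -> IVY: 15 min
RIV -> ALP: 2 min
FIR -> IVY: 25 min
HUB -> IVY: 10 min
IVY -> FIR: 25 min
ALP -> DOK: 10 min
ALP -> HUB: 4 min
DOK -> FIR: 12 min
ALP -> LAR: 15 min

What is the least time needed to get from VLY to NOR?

49 min

Settle nodes by increasing distance from VLY:
VLY: 0
PIN: 15  (via VLY)
IVY: 20  (via PIN)
RIV: 24  (via IVY)
ALP: 26  (via RIV)
HUB: 30  (via ALP)
FIR: 32  (via PIN)
DOK: 33  (via PIN)
LAR: 41  (via ALP)
NOR: 49  (via ALP)
Shortest route: VLY–PIN–IVY–RIV–ALP–NOR = 49 min.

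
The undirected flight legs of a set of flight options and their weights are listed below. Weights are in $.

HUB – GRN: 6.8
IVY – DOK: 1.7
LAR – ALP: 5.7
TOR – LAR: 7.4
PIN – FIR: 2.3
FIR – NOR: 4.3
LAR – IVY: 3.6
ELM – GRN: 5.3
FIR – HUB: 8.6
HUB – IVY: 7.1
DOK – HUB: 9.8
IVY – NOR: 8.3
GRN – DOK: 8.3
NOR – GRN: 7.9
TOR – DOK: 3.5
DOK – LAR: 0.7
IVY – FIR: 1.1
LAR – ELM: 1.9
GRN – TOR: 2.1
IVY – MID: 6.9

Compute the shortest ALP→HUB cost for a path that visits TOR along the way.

$18.8

Shortest ALP→TOR: ALP–LAR–DOK–TOR = 9.9
Shortest TOR→HUB: TOR–GRN–HUB = 8.9
Total via TOR: 9.9 + 8.9 = $18.8.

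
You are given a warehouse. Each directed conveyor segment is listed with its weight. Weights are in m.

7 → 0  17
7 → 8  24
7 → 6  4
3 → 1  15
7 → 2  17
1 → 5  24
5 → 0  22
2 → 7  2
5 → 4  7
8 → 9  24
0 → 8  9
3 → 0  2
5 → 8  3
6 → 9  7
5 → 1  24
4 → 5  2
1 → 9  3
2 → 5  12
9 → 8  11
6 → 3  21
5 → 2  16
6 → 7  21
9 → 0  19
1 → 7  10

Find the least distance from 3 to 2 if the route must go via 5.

Best 3 to 5: 3 → 1 → 5 costing 39
Best 5 to 2: 5 → 2 costing 16
Total via 5: 39 + 16 = 55 m.

55 m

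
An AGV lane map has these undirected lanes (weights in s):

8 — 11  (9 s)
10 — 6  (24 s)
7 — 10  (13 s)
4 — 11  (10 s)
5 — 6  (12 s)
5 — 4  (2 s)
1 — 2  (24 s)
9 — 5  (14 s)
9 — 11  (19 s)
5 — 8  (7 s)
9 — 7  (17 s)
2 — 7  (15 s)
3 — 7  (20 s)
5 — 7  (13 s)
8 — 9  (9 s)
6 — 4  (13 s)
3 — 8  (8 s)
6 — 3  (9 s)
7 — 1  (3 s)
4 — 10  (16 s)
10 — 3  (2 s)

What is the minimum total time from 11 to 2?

40 s

Running Dijkstra from 11:
11: 0
8: 9  (via 11)
4: 10  (via 11)
5: 12  (via 4)
3: 17  (via 8)
9: 18  (via 8)
10: 19  (via 3)
6: 23  (via 4)
7: 25  (via 5)
1: 28  (via 7)
2: 40  (via 7)
Shortest route: 11 → 4 → 5 → 7 → 2 = 40 s.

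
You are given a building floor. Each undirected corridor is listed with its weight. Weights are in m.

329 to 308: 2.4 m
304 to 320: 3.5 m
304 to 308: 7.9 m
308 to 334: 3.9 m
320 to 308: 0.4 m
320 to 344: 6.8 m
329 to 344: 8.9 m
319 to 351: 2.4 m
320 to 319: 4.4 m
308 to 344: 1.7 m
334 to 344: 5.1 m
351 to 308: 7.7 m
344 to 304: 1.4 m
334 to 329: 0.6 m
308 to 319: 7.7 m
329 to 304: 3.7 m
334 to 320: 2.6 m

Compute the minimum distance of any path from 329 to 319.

Candidate routes:
329–334–308–320–319: 0.6+3.9+0.4+4.4 = 9.3
329–308–320–319: 2.4+0.4+4.4 = 7.2
329–334–320–319: 0.6+2.6+4.4 = 7.6
329–308–319: 2.4+7.7 = 10.1
The minimum is 7.2 m via 329–308–320–319.

7.2 m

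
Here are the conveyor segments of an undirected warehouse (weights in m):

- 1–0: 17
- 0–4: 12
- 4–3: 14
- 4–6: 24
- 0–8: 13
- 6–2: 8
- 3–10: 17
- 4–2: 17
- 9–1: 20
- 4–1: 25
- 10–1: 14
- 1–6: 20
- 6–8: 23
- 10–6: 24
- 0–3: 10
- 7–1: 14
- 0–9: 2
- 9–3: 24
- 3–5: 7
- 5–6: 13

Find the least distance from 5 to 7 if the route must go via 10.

Best 5 to 10: 5 → 3 → 10 costing 24
Shortest 10→7: 10 → 1 → 7 = 28
Total via 10: 24 + 28 = 52 m.

52 m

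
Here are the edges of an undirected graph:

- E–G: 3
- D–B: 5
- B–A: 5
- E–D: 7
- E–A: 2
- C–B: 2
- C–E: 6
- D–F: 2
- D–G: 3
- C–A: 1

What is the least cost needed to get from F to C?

9

Candidate routes:
F - D - G - E - A - C: 2+3+3+2+1 = 11
F - D - B - C: 2+5+2 = 9
F - D - E - A - C: 2+7+2+1 = 12
F - D - B - A - C: 2+5+5+1 = 13
Cheapest is F - D - B - C at 9.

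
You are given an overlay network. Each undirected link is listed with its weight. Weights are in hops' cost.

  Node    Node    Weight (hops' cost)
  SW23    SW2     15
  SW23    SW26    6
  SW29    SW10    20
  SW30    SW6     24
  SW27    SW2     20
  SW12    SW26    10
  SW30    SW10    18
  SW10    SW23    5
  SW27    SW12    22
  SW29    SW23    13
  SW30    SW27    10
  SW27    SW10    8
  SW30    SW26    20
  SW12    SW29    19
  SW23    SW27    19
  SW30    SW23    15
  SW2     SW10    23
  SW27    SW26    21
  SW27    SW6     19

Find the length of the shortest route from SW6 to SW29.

Compare a few routes:
SW6–SW27–SW10–SW23–SW29: 19+8+5+13 = 45
SW6–SW30–SW23–SW29: 24+15+13 = 52
SW6–SW27–SW10–SW29: 19+8+20 = 47
SW6–SW27–SW23–SW29: 19+19+13 = 51
Cheapest is SW6–SW27–SW10–SW23–SW29 at 45 hops' cost.

45 hops' cost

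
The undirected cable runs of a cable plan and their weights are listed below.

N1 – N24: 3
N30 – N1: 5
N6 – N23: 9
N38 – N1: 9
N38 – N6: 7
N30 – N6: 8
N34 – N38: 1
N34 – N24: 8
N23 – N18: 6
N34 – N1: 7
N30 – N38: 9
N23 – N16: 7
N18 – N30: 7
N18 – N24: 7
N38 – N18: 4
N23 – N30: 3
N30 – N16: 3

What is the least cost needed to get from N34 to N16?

13

Running Dijkstra from N34:
N34: 0
N38: 1  (via N34)
N18: 5  (via N38)
N1: 7  (via N34)
N24: 8  (via N34)
N6: 8  (via N38)
N30: 10  (via N38)
N23: 11  (via N18)
N16: 13  (via N30)
Shortest route: N34 → N38 → N30 → N16 = 13.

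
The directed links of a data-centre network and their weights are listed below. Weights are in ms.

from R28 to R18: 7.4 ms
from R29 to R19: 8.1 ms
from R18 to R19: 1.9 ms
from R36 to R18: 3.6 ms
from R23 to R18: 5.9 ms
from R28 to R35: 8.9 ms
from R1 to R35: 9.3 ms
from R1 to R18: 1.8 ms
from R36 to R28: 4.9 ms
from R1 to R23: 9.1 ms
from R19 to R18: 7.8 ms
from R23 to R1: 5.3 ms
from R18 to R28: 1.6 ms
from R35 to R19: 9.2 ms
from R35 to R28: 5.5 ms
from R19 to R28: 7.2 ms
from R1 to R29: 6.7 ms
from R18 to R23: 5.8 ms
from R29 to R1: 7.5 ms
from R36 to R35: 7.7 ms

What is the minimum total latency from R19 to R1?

18.9 ms

Running Dijkstra from R19:
R19: 0
R28: 7.2  (via R19)
R18: 7.8  (via R19)
R23: 13.6  (via R18)
R35: 16.1  (via R28)
R1: 18.9  (via R23)
Shortest route: R19 → R18 → R23 → R1 = 18.9 ms.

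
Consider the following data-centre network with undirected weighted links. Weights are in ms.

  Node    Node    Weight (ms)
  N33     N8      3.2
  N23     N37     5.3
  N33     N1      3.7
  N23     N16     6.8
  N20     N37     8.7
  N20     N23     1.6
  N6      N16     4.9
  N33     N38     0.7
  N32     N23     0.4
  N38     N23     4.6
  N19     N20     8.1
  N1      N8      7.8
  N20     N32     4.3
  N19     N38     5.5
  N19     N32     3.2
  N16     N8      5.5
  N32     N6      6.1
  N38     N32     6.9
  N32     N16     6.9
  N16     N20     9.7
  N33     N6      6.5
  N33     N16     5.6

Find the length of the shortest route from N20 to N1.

Running Dijkstra from N20:
N20: 0
N23: 1.6  (via N20)
N32: 2  (via N23)
N19: 5.2  (via N32)
N38: 6.2  (via N23)
N33: 6.9  (via N38)
N37: 6.9  (via N23)
N6: 8.1  (via N32)
N16: 8.4  (via N23)
N8: 10.1  (via N33)
N1: 10.6  (via N33)
Shortest route: N20 → N23 → N38 → N33 → N1 = 10.6 ms.

10.6 ms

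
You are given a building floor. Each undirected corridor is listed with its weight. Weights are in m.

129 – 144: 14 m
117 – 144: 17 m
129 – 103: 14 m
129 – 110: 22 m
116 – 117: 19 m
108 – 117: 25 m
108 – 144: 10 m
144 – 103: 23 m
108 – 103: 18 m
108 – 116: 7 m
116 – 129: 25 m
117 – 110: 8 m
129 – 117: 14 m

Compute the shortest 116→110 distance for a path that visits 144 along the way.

42 m

Best 116 to 144: 116–108–144 costing 17
Shortest 144→110: 144–117–110 = 25
Total via 144: 17 + 25 = 42 m.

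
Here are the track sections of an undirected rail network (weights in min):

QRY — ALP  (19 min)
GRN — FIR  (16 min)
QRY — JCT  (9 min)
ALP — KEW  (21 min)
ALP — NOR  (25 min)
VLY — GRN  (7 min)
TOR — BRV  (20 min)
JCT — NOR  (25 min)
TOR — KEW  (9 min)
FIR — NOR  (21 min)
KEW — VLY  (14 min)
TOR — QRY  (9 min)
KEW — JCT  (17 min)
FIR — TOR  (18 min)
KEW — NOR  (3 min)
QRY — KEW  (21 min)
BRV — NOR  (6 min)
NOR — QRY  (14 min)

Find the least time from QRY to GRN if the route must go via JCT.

Best QRY to JCT: QRY–JCT costing 9
Shortest JCT→GRN: JCT–KEW–VLY–GRN = 38
Total via JCT: 9 + 38 = 47 min.

47 min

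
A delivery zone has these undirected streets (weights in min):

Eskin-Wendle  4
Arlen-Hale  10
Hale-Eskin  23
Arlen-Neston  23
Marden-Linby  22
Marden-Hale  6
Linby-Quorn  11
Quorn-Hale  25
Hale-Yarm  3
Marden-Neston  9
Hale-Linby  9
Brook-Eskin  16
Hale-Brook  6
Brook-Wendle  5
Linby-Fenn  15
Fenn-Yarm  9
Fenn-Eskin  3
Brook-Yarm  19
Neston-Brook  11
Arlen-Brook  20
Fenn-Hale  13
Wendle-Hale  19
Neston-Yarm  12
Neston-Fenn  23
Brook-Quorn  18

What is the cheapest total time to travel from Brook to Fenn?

12 min

Compare a few routes:
Brook → Eskin → Fenn: 16+3 = 19
Brook → Wendle → Eskin → Fenn: 5+4+3 = 12
Brook → Hale → Yarm → Fenn: 6+3+9 = 18
The minimum is 12 min via Brook → Wendle → Eskin → Fenn.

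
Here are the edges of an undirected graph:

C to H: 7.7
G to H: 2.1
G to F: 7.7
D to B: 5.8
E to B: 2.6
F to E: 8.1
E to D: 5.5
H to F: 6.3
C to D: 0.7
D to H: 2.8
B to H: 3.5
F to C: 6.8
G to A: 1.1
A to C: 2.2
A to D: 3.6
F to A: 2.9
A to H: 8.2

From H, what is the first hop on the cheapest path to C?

Compare a few routes:
H → D → C: 2.8+0.7 = 3.5
H → G → A → D → C: 2.1+1.1+3.6+0.7 = 7.5
H → G → A → C: 2.1+1.1+2.2 = 5.4
H → C: 7.7 = 7.7
Cheapest is H → D → C at 3.5.
So from H the first move is to D.

D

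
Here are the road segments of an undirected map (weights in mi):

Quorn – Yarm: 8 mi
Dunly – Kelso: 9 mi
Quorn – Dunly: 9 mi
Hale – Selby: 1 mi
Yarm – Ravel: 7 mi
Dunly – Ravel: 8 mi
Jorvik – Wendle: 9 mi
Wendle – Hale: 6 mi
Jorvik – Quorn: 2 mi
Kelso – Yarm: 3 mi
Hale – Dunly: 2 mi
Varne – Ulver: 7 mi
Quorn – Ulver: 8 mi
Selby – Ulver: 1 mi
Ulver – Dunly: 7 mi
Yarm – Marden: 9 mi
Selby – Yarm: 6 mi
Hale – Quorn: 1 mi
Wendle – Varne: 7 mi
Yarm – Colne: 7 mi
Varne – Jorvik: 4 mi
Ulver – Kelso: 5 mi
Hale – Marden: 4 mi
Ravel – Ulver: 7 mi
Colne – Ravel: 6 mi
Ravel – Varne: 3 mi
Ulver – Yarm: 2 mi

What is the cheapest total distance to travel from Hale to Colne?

11 mi

Settle nodes by increasing distance from Hale:
Hale: 0
Quorn: 1  (via Hale)
Selby: 1  (via Hale)
Ulver: 2  (via Selby)
Dunly: 2  (via Hale)
Jorvik: 3  (via Quorn)
Marden: 4  (via Hale)
Yarm: 4  (via Ulver)
Wendle: 6  (via Hale)
Varne: 7  (via Jorvik)
Kelso: 7  (via Ulver)
Ravel: 9  (via Ulver)
Colne: 11  (via Yarm)
Shortest route: Hale–Selby–Ulver–Yarm–Colne = 11 mi.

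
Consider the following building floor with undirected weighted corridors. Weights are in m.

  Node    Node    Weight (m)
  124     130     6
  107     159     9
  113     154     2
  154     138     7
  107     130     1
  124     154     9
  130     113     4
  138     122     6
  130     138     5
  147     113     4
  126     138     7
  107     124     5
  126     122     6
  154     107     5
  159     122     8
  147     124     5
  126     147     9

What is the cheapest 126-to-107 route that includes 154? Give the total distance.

Best 126 to 154: 126 → 138 → 154 costing 14
Shortest 154→107: 154 → 107 = 5
Total via 154: 14 + 5 = 19 m.

19 m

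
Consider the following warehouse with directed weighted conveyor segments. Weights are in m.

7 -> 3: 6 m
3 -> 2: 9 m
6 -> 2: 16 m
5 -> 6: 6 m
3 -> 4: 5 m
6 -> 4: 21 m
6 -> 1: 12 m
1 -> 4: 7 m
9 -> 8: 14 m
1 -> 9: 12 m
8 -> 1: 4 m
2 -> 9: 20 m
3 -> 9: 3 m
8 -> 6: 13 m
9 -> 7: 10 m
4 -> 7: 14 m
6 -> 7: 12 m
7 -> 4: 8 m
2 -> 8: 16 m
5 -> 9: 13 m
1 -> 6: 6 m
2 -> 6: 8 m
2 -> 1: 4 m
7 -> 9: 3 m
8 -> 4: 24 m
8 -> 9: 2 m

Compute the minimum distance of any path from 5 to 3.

24 m

Running Dijkstra from 5:
5: 0
6: 6  (via 5)
9: 13  (via 5)
1: 18  (via 6)
7: 18  (via 6)
2: 22  (via 6)
3: 24  (via 7)
Shortest route: 5 → 6 → 7 → 3 = 24 m.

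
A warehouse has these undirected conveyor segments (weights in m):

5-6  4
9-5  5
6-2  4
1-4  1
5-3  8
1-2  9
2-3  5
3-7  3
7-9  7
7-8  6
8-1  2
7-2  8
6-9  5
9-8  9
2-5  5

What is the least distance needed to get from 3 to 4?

12 m

Settle nodes by increasing distance from 3:
3: 0
7: 3  (via 3)
2: 5  (via 3)
5: 8  (via 3)
6: 9  (via 2)
8: 9  (via 7)
9: 10  (via 7)
1: 11  (via 8)
4: 12  (via 1)
Shortest route: 3 → 7 → 8 → 1 → 4 = 12 m.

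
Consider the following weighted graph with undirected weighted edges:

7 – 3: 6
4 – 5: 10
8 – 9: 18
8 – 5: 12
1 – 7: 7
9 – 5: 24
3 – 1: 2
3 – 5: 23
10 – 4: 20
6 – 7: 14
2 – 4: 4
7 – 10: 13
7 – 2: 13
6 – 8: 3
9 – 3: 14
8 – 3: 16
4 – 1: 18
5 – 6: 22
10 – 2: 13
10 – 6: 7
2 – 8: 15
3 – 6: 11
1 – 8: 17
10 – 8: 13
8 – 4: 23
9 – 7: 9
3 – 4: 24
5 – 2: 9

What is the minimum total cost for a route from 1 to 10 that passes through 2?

Shortest 1→2: 1–7–2 = 20
Shortest 2→10: 2–10 = 13
Total via 2: 20 + 13 = 33.

33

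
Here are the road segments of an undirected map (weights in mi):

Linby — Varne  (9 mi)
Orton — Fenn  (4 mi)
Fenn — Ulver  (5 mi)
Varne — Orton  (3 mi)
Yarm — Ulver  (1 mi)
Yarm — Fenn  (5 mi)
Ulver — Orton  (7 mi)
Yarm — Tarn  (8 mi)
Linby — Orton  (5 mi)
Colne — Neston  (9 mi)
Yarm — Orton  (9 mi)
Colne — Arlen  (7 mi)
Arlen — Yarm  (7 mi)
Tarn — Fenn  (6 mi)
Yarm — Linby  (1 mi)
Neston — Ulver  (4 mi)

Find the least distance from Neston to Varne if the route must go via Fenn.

16 mi

Shortest Neston→Fenn: Neston → Ulver → Fenn = 9
Best Fenn to Varne: Fenn → Orton → Varne costing 7
Total via Fenn: 9 + 7 = 16 mi.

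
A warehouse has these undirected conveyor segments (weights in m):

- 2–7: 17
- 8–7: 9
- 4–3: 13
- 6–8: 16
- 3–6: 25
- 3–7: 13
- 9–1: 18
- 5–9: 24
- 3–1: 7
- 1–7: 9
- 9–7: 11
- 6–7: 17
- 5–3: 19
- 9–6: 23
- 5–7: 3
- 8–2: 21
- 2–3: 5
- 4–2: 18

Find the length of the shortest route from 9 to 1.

18 m

Candidate routes:
9 → 1: 18 = 18
9 → 7 → 1: 11+9 = 20
9 → 7 → 3 → 1: 11+13+7 = 31
9 → 5 → 7 → 1: 24+3+9 = 36
The minimum is 18 m via 9 → 1.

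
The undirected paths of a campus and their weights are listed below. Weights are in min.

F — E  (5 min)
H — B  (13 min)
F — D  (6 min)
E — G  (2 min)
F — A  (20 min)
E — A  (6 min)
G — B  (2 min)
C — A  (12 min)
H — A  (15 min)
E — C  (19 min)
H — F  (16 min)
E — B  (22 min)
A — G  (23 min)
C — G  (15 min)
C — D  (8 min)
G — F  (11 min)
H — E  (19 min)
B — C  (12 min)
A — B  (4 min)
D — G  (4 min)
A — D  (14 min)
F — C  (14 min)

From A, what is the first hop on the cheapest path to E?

E

Compare a few routes:
A - B - G - E: 4+2+2 = 8
A - E: 6 = 6
Cheapest is A - E at 6 min.
So from A the first move is to E.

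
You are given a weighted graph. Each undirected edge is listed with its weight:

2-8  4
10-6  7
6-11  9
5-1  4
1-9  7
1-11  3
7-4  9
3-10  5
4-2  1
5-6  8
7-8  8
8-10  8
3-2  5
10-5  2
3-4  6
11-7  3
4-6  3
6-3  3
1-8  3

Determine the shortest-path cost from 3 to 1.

11

Settle nodes by increasing distance from 3:
3: 0
6: 3  (via 3)
2: 5  (via 3)
10: 5  (via 3)
4: 6  (via 3)
5: 7  (via 10)
8: 9  (via 2)
1: 11  (via 5)
Shortest route: 3–10–5–1 = 11.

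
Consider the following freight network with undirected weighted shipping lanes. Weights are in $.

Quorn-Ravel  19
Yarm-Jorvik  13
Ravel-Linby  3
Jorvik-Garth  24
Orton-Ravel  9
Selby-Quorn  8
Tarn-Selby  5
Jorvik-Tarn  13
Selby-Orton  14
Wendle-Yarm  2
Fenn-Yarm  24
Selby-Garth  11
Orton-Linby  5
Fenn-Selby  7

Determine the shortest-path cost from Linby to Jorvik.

$37

Candidate routes:
Linby → Orton → Selby → Tarn → Jorvik: 5+14+5+13 = 37
Linby → Ravel → Orton → Selby → Tarn → Jorvik: 3+9+14+5+13 = 44
Linby → Ravel → Quorn → Selby → Tarn → Jorvik: 3+19+8+5+13 = 48
Linby → Orton → Selby → Garth → Jorvik: 5+14+11+24 = 54
The minimum is $37 via Linby → Orton → Selby → Tarn → Jorvik.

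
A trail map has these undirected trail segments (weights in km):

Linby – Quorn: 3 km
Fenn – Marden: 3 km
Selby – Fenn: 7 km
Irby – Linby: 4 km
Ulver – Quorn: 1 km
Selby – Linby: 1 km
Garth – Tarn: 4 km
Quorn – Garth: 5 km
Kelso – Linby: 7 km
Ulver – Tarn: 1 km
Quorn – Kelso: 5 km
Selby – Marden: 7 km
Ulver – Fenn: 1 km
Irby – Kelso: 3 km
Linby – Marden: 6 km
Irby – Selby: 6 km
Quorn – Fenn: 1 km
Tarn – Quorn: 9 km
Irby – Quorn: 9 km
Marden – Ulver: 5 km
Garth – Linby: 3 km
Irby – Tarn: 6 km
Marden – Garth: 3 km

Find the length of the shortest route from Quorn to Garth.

5 km

Settle nodes by increasing distance from Quorn:
Quorn: 0
Fenn: 1  (via Quorn)
Ulver: 1  (via Quorn)
Tarn: 2  (via Ulver)
Linby: 3  (via Quorn)
Selby: 4  (via Linby)
Marden: 4  (via Fenn)
Garth: 5  (via Quorn)
Shortest route: Quorn → Garth = 5 km.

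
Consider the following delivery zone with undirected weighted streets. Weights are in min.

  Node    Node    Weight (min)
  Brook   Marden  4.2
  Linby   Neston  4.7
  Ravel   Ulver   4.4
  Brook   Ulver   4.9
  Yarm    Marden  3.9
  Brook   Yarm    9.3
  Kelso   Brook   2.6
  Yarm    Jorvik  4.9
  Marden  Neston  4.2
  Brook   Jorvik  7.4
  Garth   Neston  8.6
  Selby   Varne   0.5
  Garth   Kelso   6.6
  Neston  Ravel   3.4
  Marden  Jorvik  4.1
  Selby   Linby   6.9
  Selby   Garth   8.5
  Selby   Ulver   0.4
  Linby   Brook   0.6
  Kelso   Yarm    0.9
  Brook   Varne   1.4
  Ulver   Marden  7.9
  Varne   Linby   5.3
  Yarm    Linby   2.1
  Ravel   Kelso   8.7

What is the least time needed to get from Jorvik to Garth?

12.4 min

Settle nodes by increasing distance from Jorvik:
Jorvik: 0
Marden: 4.1  (via Jorvik)
Yarm: 4.9  (via Jorvik)
Kelso: 5.8  (via Yarm)
Linby: 7  (via Yarm)
Brook: 7.4  (via Jorvik)
Neston: 8.3  (via Marden)
Varne: 8.8  (via Brook)
Selby: 9.3  (via Varne)
Ulver: 9.7  (via Selby)
Ravel: 11.7  (via Neston)
Garth: 12.4  (via Kelso)
Shortest route: Jorvik–Yarm–Kelso–Garth = 12.4 min.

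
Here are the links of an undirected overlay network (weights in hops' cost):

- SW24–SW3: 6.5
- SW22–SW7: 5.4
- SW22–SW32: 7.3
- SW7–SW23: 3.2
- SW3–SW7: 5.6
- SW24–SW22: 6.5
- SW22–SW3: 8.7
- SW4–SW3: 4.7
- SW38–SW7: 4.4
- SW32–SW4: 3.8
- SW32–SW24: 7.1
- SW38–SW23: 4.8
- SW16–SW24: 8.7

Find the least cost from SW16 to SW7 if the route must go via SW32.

Best SW16 to SW32: SW16 → SW24 → SW32 costing 15.8
Best SW32 to SW7: SW32 → SW22 → SW7 costing 12.7
Total via SW32: 15.8 + 12.7 = 28.5 hops' cost.

28.5 hops' cost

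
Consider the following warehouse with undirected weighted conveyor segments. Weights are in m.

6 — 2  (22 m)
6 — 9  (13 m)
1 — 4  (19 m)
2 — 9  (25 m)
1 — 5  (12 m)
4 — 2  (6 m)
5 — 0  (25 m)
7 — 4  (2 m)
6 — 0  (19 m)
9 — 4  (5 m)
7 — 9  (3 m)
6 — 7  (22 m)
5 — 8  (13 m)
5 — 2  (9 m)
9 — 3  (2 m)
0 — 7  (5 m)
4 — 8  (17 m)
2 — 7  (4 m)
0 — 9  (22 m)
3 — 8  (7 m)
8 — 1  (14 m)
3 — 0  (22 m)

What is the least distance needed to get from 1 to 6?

36 m

Running Dijkstra from 1:
1: 0
5: 12  (via 1)
8: 14  (via 1)
4: 19  (via 1)
2: 21  (via 5)
3: 21  (via 8)
7: 21  (via 4)
9: 23  (via 3)
0: 26  (via 7)
6: 36  (via 9)
Shortest route: 1 → 8 → 3 → 9 → 6 = 36 m.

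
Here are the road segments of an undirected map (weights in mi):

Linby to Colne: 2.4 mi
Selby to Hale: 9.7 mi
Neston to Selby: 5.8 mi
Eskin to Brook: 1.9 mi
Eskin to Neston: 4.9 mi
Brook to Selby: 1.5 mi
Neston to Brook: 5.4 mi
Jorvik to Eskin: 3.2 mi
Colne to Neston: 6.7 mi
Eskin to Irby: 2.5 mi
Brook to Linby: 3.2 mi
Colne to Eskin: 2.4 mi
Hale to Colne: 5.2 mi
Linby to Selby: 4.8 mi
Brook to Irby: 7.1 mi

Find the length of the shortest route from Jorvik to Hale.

10.8 mi

Compare a few routes:
Jorvik–Eskin–Brook–Linby–Colne–Hale: 3.2+1.9+3.2+2.4+5.2 = 15.9
Jorvik–Eskin–Brook–Selby–Linby–Colne–Hale: 3.2+1.9+1.5+4.8+2.4+5.2 = 19
Jorvik–Eskin–Brook–Selby–Hale: 3.2+1.9+1.5+9.7 = 16.3
Jorvik–Eskin–Colne–Hale: 3.2+2.4+5.2 = 10.8
Cheapest is Jorvik–Eskin–Colne–Hale at 10.8 mi.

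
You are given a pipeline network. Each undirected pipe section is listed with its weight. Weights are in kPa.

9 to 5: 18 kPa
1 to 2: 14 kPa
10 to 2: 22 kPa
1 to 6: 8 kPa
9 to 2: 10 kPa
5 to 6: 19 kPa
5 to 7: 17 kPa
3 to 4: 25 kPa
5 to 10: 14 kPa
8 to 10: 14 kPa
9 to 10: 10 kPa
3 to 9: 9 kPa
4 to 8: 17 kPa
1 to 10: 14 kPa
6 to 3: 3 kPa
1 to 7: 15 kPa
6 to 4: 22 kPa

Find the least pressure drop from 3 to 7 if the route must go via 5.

39 kPa

Best 3 to 5: 3–6–5 costing 22
Shortest 5→7: 5–7 = 17
Total via 5: 22 + 17 = 39 kPa.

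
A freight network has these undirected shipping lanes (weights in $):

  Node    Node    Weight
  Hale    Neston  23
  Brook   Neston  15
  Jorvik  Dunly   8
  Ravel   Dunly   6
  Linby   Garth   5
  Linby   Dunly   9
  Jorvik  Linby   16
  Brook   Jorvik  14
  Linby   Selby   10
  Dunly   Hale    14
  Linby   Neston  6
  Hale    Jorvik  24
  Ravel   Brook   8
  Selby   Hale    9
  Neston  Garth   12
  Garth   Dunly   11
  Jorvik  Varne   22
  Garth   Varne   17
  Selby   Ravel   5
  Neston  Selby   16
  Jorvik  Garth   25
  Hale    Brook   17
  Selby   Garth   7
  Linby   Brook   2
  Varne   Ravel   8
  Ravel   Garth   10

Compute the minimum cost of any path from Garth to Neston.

Shortest distances from Garth:
Garth: 0
Linby: 5  (via Garth)
Selby: 7  (via Garth)
Brook: 7  (via Linby)
Ravel: 10  (via Garth)
Neston: 11  (via Linby)
Shortest route: Garth–Linby–Neston = $11.

$11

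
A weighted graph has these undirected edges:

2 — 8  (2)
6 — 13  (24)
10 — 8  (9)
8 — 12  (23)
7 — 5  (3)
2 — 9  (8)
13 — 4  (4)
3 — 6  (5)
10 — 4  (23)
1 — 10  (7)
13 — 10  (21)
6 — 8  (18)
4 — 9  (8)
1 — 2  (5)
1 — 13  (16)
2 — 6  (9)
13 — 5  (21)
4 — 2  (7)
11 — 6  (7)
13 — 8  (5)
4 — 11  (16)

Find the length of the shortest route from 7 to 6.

40

Settle nodes by increasing distance from 7:
7: 0
5: 3  (via 7)
13: 24  (via 5)
4: 28  (via 13)
8: 29  (via 13)
2: 31  (via 8)
1: 36  (via 2)
9: 36  (via 4)
10: 38  (via 8)
6: 40  (via 2)
Shortest route: 7 → 5 → 13 → 8 → 2 → 6 = 40.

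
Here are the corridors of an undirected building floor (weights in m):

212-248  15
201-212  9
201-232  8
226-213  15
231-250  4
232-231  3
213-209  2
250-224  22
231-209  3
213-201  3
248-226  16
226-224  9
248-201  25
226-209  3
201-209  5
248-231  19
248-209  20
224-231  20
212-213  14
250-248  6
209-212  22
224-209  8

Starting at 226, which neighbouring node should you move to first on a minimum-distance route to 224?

Compare a few routes:
226 → 209 → 224: 3+8 = 11
226 → 224: 9 = 9
Cheapest is 226 → 224 at 9 m.
So from 226 the first move is to 224.

224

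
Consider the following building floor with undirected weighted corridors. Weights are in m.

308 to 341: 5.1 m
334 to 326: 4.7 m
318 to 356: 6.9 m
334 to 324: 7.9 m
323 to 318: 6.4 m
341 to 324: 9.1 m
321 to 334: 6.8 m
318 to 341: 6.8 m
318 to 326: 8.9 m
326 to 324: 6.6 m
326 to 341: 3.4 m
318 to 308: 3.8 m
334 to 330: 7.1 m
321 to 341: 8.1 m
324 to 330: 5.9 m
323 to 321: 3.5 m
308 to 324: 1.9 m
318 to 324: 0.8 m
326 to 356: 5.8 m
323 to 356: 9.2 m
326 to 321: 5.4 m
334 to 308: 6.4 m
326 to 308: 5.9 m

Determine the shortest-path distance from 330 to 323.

Settle nodes by increasing distance from 330:
330: 0
324: 5.9  (via 330)
318: 6.7  (via 324)
334: 7.1  (via 330)
308: 7.8  (via 324)
326: 11.8  (via 334)
341: 12.9  (via 308)
323: 13.1  (via 318)
Shortest route: 330 → 324 → 318 → 323 = 13.1 m.

13.1 m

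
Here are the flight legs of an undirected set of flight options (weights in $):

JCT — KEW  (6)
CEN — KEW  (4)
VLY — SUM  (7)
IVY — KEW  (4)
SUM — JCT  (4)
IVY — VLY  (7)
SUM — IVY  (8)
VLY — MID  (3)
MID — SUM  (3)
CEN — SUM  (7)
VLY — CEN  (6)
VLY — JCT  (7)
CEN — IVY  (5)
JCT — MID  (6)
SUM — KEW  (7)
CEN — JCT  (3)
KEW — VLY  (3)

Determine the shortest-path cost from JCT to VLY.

$7

Compare a few routes:
JCT - CEN - VLY: 3+6 = 9
JCT - VLY: 7 = 7
Cheapest is JCT - VLY at $7.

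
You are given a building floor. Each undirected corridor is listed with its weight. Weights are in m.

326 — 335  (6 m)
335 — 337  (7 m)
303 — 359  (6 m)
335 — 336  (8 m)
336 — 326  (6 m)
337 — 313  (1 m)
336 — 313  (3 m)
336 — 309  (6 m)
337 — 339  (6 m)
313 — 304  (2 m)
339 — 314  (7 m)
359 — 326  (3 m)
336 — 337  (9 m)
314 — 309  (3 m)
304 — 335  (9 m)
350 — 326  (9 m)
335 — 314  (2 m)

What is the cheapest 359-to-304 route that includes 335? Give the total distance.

Best 359 to 335: 359–326–335 costing 9
Shortest 335→304: 335–304 = 9
Total via 335: 9 + 9 = 18 m.

18 m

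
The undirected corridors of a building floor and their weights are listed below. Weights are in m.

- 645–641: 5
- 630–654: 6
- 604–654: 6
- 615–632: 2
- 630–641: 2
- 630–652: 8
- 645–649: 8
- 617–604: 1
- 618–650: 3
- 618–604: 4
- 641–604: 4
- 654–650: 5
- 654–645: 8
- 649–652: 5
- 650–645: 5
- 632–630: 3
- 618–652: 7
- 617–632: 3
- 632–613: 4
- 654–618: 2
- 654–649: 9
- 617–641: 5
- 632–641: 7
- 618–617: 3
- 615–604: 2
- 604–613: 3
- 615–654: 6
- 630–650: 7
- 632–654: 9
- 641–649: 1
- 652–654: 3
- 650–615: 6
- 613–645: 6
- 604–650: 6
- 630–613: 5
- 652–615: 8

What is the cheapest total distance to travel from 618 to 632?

Settle nodes by increasing distance from 618:
618: 0
654: 2  (via 618)
650: 3  (via 618)
617: 3  (via 618)
604: 4  (via 618)
652: 5  (via 654)
615: 6  (via 604)
632: 6  (via 617)
Shortest route: 618–617–632 = 6 m.

6 m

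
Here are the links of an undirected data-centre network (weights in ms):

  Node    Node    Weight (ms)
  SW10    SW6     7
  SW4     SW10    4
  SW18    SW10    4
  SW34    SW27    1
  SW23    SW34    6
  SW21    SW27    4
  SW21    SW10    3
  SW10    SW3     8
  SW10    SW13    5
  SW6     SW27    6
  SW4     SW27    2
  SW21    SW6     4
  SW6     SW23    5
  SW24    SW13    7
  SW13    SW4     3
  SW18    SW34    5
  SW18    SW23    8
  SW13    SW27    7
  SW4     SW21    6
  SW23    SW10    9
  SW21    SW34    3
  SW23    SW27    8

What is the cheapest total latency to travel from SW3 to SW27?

Candidate routes:
SW3 - SW10 - SW13 - SW4 - SW27: 8+5+3+2 = 18
SW3 - SW10 - SW21 - SW27: 8+3+4 = 15
SW3 - SW10 - SW21 - SW34 - SW27: 8+3+3+1 = 15
SW3 - SW10 - SW4 - SW27: 8+4+2 = 14
The minimum is 14 ms via SW3 - SW10 - SW4 - SW27.

14 ms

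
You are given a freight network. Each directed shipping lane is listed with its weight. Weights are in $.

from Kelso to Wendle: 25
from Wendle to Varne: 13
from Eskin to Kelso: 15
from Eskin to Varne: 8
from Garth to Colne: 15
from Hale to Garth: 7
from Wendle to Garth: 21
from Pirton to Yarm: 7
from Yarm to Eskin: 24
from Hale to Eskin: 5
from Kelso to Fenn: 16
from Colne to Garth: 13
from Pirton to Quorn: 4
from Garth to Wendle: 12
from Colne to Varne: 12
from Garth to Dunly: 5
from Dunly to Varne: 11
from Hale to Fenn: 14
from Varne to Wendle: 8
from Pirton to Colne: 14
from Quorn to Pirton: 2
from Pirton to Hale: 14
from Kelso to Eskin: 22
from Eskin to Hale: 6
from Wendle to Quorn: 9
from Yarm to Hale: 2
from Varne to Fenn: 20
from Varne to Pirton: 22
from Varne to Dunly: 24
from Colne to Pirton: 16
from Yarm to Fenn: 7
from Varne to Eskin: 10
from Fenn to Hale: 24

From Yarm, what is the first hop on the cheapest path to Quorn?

Enumerating some paths:
Yarm - Hale - Eskin - Varne - Pirton - Quorn: 2+5+8+22+4 = 41
Yarm - Hale - Garth - Wendle - Quorn: 2+7+12+9 = 30
Yarm - Hale - Eskin - Varne - Wendle - Quorn: 2+5+8+8+9 = 32
Cheapest is Yarm - Hale - Garth - Wendle - Quorn at $30.
So from Yarm the first move is to Hale.

Hale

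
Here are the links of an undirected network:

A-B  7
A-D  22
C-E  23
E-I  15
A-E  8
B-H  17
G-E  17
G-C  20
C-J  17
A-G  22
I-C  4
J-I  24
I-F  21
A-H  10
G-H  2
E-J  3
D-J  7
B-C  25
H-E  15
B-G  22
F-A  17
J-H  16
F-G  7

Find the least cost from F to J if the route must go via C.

42

Best F to C: F → I → C costing 25
Shortest C→J: C → J = 17
Total via C: 25 + 17 = 42.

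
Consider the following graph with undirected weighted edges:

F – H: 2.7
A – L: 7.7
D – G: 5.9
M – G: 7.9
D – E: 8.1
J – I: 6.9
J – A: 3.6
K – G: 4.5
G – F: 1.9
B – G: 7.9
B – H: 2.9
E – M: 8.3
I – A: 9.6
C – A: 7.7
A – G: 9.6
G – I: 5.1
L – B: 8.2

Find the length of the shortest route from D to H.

10.5

Settle nodes by increasing distance from D:
D: 0
G: 5.9  (via D)
F: 7.8  (via G)
E: 8.1  (via D)
K: 10.4  (via G)
H: 10.5  (via F)
Shortest route: D → G → F → H = 10.5.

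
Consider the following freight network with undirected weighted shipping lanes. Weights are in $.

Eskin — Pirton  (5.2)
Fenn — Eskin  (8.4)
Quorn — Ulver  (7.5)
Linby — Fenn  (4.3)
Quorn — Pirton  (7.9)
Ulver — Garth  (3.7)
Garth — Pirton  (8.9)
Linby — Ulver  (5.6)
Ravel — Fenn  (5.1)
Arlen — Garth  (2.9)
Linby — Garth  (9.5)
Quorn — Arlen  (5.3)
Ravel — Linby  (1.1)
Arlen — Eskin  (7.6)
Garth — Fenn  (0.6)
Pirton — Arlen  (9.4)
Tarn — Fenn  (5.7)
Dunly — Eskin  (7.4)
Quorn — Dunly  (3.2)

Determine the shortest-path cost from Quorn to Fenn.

$8.8

Running Dijkstra from Quorn:
Quorn: 0
Dunly: 3.2  (via Quorn)
Arlen: 5.3  (via Quorn)
Ulver: 7.5  (via Quorn)
Pirton: 7.9  (via Quorn)
Garth: 8.2  (via Arlen)
Fenn: 8.8  (via Garth)
Shortest route: Quorn → Arlen → Garth → Fenn = $8.8.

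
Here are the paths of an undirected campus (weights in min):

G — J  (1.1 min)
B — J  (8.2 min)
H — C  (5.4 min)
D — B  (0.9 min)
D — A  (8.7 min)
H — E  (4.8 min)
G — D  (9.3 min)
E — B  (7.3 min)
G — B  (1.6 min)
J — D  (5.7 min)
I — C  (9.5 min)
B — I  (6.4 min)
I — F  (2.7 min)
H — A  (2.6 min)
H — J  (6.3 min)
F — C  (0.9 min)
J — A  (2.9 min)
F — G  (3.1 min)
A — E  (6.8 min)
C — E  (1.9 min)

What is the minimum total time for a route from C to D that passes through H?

14.5 min

Best C to H: C → H costing 5.4
Best H to D: H → A → J → G → B → D costing 9.1
Total via H: 5.4 + 9.1 = 14.5 min.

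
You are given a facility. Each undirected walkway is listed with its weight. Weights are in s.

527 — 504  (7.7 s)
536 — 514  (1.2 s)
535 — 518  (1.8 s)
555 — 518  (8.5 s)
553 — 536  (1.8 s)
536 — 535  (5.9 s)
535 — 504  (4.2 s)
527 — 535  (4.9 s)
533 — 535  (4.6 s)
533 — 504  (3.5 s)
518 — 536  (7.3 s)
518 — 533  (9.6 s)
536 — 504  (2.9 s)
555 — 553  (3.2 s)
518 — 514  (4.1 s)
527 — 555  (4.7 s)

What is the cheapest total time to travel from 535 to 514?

5.9 s

Enumerating some paths:
535 - 504 - 536 - 514: 4.2+2.9+1.2 = 8.3
535 - 536 - 514: 5.9+1.2 = 7.1
535 - 518 - 536 - 514: 1.8+7.3+1.2 = 10.3
535 - 518 - 514: 1.8+4.1 = 5.9
Cheapest is 535 - 518 - 514 at 5.9 s.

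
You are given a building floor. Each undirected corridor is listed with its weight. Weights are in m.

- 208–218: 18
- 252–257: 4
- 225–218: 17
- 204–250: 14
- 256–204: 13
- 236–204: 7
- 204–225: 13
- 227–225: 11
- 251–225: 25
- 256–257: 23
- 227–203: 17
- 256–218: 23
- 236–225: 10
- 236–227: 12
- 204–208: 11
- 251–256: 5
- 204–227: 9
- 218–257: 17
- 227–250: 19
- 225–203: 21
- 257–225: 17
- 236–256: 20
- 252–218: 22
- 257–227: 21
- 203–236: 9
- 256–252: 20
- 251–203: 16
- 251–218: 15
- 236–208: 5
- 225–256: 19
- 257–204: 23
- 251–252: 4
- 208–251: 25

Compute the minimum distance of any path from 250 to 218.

43 m

Compare a few routes:
250 → 204 → 208 → 218: 14+11+18 = 43
250 → 204 → 236 → 208 → 218: 14+7+5+18 = 44
Cheapest is 250 → 204 → 208 → 218 at 43 m.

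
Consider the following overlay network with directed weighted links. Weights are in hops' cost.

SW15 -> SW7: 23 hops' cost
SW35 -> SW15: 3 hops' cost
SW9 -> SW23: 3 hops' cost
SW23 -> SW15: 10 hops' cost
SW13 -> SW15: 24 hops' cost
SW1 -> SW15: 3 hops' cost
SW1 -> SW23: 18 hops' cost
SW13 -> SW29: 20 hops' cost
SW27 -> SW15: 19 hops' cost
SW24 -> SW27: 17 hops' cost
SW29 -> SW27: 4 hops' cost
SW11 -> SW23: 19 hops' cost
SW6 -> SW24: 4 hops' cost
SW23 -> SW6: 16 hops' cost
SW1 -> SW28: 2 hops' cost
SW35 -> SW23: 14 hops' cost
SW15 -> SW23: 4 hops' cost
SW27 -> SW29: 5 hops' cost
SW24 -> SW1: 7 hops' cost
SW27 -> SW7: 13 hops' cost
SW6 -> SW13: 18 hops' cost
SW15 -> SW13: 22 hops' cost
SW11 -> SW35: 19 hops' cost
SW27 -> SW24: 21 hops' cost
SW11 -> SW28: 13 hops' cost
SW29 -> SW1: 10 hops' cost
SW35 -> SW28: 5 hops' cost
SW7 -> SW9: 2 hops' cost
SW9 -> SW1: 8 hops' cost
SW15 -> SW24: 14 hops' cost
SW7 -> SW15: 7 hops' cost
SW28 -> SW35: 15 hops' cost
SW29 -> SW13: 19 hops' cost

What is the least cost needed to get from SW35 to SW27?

Compare a few routes:
SW35–SW15–SW23–SW6–SW24–SW27: 3+4+16+4+17 = 44
SW35–SW15–SW24–SW27: 3+14+17 = 34
SW35–SW23–SW6–SW24–SW27: 14+16+4+17 = 51
SW35–SW15–SW13–SW29–SW27: 3+22+20+4 = 49
The minimum is 34 hops' cost via SW35–SW15–SW24–SW27.

34 hops' cost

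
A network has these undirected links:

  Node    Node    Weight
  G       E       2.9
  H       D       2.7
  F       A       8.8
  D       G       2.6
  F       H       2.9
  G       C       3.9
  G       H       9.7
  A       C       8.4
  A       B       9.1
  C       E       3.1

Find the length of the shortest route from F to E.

11.1

Shortest distances from F:
F: 0
H: 2.9  (via F)
D: 5.6  (via H)
G: 8.2  (via D)
A: 8.8  (via F)
E: 11.1  (via G)
Shortest route: F → H → D → G → E = 11.1.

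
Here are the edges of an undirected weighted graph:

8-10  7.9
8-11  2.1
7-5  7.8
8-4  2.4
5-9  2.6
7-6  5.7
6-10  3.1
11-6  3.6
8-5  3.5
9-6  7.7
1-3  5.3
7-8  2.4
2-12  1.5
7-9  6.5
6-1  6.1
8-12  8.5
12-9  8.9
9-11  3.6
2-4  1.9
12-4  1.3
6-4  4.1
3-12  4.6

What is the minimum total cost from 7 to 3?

10.7

Shortest distances from 7:
7: 0
8: 2.4  (via 7)
11: 4.5  (via 8)
4: 4.8  (via 8)
6: 5.7  (via 7)
5: 5.9  (via 8)
12: 6.1  (via 4)
9: 6.5  (via 7)
2: 6.7  (via 4)
10: 8.8  (via 6)
3: 10.7  (via 12)
Shortest route: 7 → 8 → 4 → 12 → 3 = 10.7.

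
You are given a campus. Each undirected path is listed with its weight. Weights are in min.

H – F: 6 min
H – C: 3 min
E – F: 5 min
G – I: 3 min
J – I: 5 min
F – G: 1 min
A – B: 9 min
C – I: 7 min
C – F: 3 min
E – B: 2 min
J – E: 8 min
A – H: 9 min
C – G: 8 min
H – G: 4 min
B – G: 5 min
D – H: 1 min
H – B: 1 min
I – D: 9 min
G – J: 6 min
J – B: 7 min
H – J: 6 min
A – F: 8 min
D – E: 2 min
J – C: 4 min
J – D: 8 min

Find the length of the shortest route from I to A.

12 min

Enumerating some paths:
I → G → B → A: 3+5+9 = 17
I → G → F → A: 3+1+8 = 12
I → G → H → A: 3+4+9 = 16
The minimum is 12 min via I → G → F → A.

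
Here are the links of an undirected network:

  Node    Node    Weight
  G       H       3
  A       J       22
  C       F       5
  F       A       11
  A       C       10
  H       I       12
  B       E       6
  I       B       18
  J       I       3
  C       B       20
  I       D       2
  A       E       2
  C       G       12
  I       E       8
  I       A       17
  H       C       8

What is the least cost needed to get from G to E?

23

Shortest distances from G:
G: 0
H: 3  (via G)
C: 11  (via H)
I: 15  (via H)
F: 16  (via C)
D: 17  (via I)
J: 18  (via I)
A: 21  (via C)
E: 23  (via I)
Shortest route: G → H → I → E = 23.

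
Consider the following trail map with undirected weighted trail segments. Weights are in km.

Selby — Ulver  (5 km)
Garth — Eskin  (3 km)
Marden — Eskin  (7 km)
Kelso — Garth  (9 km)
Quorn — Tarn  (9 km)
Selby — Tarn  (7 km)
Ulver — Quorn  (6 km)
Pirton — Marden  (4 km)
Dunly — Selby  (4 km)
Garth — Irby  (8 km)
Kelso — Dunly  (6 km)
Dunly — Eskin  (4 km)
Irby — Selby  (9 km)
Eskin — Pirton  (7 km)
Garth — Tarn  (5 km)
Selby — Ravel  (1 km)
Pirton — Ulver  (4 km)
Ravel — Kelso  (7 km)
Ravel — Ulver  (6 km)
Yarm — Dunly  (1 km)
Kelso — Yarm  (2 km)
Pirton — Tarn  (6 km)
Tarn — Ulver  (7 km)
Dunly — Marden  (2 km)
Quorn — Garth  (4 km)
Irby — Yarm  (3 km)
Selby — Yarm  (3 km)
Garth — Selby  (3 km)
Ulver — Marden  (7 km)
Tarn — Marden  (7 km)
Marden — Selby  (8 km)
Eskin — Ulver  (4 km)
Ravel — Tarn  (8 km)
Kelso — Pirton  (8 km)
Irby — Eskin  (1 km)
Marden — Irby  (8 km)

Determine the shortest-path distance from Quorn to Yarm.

10 km

Compare a few routes:
Quorn → Garth → Selby → Dunly → Yarm: 4+3+4+1 = 12
Quorn → Garth → Selby → Yarm: 4+3+3 = 10
Quorn → Garth → Eskin → Irby → Yarm: 4+3+1+3 = 11
Cheapest is Quorn → Garth → Selby → Yarm at 10 km.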